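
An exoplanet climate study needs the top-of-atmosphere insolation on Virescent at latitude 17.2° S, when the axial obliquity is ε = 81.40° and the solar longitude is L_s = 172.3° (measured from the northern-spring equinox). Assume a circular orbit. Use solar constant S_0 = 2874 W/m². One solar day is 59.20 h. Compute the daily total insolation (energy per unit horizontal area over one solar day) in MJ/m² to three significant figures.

Solar declination: sin δ = sin ε · sin L_s = sin 81.40° × sin 172.3° = 0.13248, so δ = +7.613°.
cos h₀ = −tan(-17.2°) tan(+7.613°) = 0.0414, h₀ = 1.5294 rad.
Bracket: h₀ sin ϕ sin δ + cos ϕ cos δ sin h₀ = 1.5294×-0.29571×0.13248 + 0.95528×0.99119×0.99914 = -0.059915 + 0.946050 = 0.886135.
Q̄ = (S_0/π) × [bracket] = (2874/π) × 0.886135 = 810.66 W/m².
Daily total = Q̄ × 59.20 h × 3600 s/h = 810.66 × 59.20 × 3600 / 10⁶ = 172.8 MJ/m².

173 MJ/m²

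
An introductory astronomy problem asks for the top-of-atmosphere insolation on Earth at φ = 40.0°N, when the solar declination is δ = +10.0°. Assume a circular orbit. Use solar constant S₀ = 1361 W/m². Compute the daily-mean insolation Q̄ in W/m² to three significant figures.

Q̄ ≈ 406 W/m²

cos H₀ = −tan(+40.0°) tan(+10.000°) = -0.1480, H₀ = 1.7193 rad.
Bracket: H₀ sin φ sin δ + cos φ cos δ sin H₀ = 1.7193×0.64279×0.17365 + 0.76604×0.98481×0.98899 = 0.191909 + 0.746098 = 0.938007.
Q̄ = (S₀/π) × [bracket] = (1361/π) × 0.938007 = 406.4 W/m².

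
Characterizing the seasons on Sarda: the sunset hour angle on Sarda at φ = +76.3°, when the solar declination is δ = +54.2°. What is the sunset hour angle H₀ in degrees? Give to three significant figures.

H₀ = 180°

Sunrise equation: cos H₀ = −tan φ · tan δ = -5.6878 ≤ −1, so the host star never sets (polar day) and H₀ = π.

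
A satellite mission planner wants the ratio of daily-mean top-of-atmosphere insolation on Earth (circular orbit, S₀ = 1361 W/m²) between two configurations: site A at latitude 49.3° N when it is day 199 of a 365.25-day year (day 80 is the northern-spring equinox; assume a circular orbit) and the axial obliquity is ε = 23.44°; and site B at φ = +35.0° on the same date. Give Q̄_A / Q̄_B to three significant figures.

— Configuration A (φ=+49.3°):
Solar longitude: λ_s = 360° × (199 − 80)/365.25 = 117.290°.
sin δ = sin 23.44° × sin 117.290° = 0.35352, so δ = +20.702°.
cos H₀ = −tan(+49.3°) tan(+20.702°) = -0.4394, H₀ = 2.0257 rad.
Bracket: H₀ sin φ sin δ + cos φ cos δ sin H₀ = 2.0257×0.75813×0.35352 + 0.65210×0.93543×0.89831 = 0.542916 + 0.547964 = 1.090880.
Q̄ = (S₀/π) × [bracket] = (1361/π) × 1.090880 = 472.59 W/m².
— Configuration B (φ=+35.0°):
cos H₀ = −tan(+35.0°) tan(+20.702°) = -0.2646, H₀ = 1.8386 rad.
Bracket: H₀ sin φ sin δ + cos φ cos δ sin H₀ = 1.8386×0.57358×0.35352 + 0.81915×0.93543×0.96435 = 0.372817 + 0.738940 = 1.111757.
Q̄ = (S₀/π) × [bracket] = (1361/π) × 1.111757 = 481.64 W/m².
Ratio Q̄_A / Q̄_B = 472.59 / 481.64 = 0.9812.

Q̄_A / Q̄_B ≈ 0.981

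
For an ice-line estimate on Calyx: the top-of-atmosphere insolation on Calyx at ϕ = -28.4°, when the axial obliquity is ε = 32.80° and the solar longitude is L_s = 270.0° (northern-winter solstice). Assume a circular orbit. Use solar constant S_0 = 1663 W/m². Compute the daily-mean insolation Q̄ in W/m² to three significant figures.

Q̄ ≈ 630 W/m²

Solar declination: sin δ = sin ε · sin L_s = sin 32.80° × sin 270.0° = -0.54171, so δ = -32.800°.
cos h₀ = −tan(-28.4°) tan(-32.800°) = -0.3485, h₀ = 1.9267 rad.
Bracket: h₀ sin ϕ sin δ + cos ϕ cos δ sin h₀ = 1.9267×-0.47562×-0.54171 + 0.87965×0.84057×0.93733 = 0.496411 + 0.693069 = 1.189480.
Q̄ = (S_0/π) × [bracket] = (1663/π) × 1.189480 = 629.7 W/m².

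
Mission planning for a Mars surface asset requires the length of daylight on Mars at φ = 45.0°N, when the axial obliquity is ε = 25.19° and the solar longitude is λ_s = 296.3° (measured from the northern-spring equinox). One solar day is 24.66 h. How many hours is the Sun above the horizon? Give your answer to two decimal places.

Solar declination: sin δ = sin ε · sin λ_s = sin 25.19° × sin 296.3° = -0.38156, so δ = -22.431°.
cos H₀ = −tan φ · tan δ = −tan(+45.0°) × tan(-22.431°) = 0.4128, so H₀ = 1.1453 rad = 65.62°.
Daylight = 2H₀/(2π) × 24.66 h = (1.1453/π) × 24.66 = 8.99 h.

8.99 h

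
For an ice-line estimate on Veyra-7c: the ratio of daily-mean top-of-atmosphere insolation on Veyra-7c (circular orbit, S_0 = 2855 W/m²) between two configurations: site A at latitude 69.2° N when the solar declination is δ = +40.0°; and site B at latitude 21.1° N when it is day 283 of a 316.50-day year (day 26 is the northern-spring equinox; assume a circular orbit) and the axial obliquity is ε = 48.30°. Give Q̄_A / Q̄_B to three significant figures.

— Configuration A (ϕ=+69.2°):
cos h₀ = −tan(+69.2°) tan(+40.000°) = -2.2089 ≤ −1 ⇒ polar day, h₀ = π.
Bracket: h₀ sin ϕ sin δ + cos ϕ cos δ sin h₀ = 3.1416×0.93483×0.64279 + 0.35511×0.76604×0.00000 = 1.887785 + 0.000000 = 1.887785.
Q̄ = (S_0/π) × [bracket] = (2855/π) × 1.887785 = 1715.6 W/m².
— Configuration B (ϕ=+21.1°):
Solar longitude: L_s = 360° × (283 − 26)/316.50 = 292.322°.
sin δ = sin 48.30° × sin 292.322° = -0.69069, so δ = -43.684°.
cos h₀ = −tan(+21.1°) tan(-43.684°) = 0.3685, h₀ = 1.1934 rad.
Bracket: h₀ sin ϕ sin δ + cos ϕ cos δ sin h₀ = 1.1934×0.36000×-0.69069 + 0.93295×0.72315×0.92961 = -0.296737 + 0.627173 = 0.330436.
Q̄ = (S_0/π) × [bracket] = (2855/π) × 0.330436 = 300.29 W/m².
Ratio Q̄_A / Q̄_B = 1715.6 / 300.29 = 5.713.

Q̄_A / Q̄_B ≈ 5.71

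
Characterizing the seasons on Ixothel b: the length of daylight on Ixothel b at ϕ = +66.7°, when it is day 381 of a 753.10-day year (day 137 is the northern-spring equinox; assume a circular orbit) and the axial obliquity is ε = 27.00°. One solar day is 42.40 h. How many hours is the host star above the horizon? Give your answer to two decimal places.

Solar longitude: L_s = 360° × (381 − 137)/753.10 = 116.638°.
sin δ = sin 27.00° × sin 116.638° = 0.40580, so δ = +23.941°.
Sunrise equation: cos h₀ = −tan ϕ · tan δ = -1.0310 ≤ −1, so the host star never sets (polar day) and h₀ = π.
Daylight = 2h₀/(2π) × 42.40 h = (3.1416/π) × 42.40 = 42.40 h.

42.40 h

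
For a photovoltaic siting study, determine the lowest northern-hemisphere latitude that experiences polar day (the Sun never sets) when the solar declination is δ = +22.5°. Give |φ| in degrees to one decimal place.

Polar day requires cos H₀ = −tan φ tan δ ≤ −1, i.e. tan φ tan δ ≥ 1.
The boundary is |tan φ| · |tan δ| = 1, so |φ| = 90° − |δ| = 90° − 22.5° = 67.5° in the northern hemisphere.

|φ| = 67.5°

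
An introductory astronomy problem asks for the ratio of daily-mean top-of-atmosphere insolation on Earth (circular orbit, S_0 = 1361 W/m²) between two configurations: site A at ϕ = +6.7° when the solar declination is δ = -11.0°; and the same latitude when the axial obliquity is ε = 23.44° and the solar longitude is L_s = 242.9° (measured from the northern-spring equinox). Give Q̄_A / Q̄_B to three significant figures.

— Configuration A (ϕ=+6.7°):
cos h₀ = −tan(+6.7°) tan(-11.000°) = 0.0228, h₀ = 1.5480 rad.
Bracket: h₀ sin ϕ sin δ + cos ϕ cos δ sin h₀ = 1.5480×0.11667×-0.19081 + 0.99317×0.98163×0.99974 = -0.034461 + 0.974672 = 0.940211.
Q̄ = (S_0/π) × [bracket] = (1361/π) × 0.940211 = 407.32 W/m².
— Configuration B (ϕ=+6.7°):
Solar declination: sin δ = sin ε · sin L_s = sin 23.44° × sin 242.9° = -0.35412, so δ = -20.739°.
cos h₀ = −tan(+6.7°) tan(-20.739°) = 0.0445, h₀ = 1.5263 rad.
Bracket: h₀ sin ϕ sin δ + cos ϕ cos δ sin h₀ = 1.5263×0.11667×-0.35412 + 0.99317×0.93520×0.99901 = -0.063059 + 0.927893 = 0.864834.
Q̄ = (S_0/π) × [bracket] = (1361/π) × 0.864834 = 374.66 W/m².
Ratio Q̄_A / Q̄_B = 407.32 / 374.66 = 1.087.

Q̄_A / Q̄_B ≈ 1.09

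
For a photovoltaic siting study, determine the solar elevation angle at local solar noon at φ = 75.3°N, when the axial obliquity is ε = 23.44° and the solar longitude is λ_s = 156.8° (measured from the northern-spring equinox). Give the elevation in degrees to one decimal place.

23.7°

Solar declination: sin δ = sin ε · sin λ_s = sin 23.44° × sin 156.8° = 0.15671, so δ = +9.016°.
At local noon the hour angle is zero, so the zenith angle equals |φ − δ| = |+75.3° − (+9.016°)| = 66.284°.
Elevation = 90° − 66.284° = 23.7°.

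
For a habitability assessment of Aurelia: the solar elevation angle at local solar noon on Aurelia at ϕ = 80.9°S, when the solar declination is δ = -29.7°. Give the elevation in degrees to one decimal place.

At local noon the hour angle is zero, so the zenith angle equals |ϕ − δ| = |-80.9° − (-29.700°)| = 51.200°.
Elevation = 90° − 51.200° = 38.8°.

38.8°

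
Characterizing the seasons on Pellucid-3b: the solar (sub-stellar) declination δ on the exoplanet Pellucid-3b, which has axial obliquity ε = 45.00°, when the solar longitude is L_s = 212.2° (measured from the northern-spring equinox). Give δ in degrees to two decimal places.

δ = -22.14°

sin δ = sin ε · sin L_s = sin 45.00° × sin 212.2° = -0.376800.
δ = arcsin(-0.376800) = -22.14°.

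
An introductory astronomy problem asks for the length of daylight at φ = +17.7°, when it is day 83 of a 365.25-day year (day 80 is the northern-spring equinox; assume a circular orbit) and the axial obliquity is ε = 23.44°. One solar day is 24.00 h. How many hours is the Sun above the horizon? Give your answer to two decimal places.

12.05 h

Solar longitude: λ_s = 360° × (83 − 80)/365.25 = 2.957°.
sin δ = sin 23.44° × sin 2.957° = 0.02052, so δ = +1.176°.
cos H₀ = −tan φ · tan δ = −tan(+17.7°) × tan(+1.176°) = -0.0066, so H₀ = 1.5773 rad = 90.38°.
Daylight = 2H₀/(2π) × 24.00 h = (1.5773/π) × 24.00 = 12.05 h.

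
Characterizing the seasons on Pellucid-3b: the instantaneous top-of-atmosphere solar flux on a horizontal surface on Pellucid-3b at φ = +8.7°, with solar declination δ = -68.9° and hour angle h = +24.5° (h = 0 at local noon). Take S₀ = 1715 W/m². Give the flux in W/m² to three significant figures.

cos θ_z = sin φ sin δ + cos φ cos δ cos h = -0.141119 + 0.323814 = 0.182695.
Flux = S₀ · cos θ_z = 1715 × 0.182695 = 313.3 W/m².

313 W/m²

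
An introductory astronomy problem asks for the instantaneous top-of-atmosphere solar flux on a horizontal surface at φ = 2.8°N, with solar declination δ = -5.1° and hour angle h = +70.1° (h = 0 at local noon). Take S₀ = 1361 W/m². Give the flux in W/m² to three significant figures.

455 W/m²

cos θ_z = sin φ sin δ + cos φ cos δ cos h = -0.004342 + 0.338627 = 0.334285.
Flux = S₀ · cos θ_z = 1361 × 0.334285 = 455.0 W/m².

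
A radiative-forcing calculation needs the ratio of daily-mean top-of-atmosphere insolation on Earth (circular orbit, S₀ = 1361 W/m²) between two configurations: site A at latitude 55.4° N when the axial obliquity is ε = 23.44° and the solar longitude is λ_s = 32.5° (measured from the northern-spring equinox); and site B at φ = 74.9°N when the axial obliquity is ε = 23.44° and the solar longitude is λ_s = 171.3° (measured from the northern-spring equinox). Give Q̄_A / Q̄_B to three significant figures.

— Configuration A (φ=+55.4°):
Solar declination: sin δ = sin ε · sin λ_s = sin 23.44° × sin 32.5° = 0.21373, so δ = +12.341°.
cos H₀ = −tan(+55.4°) tan(+12.341°) = -0.3172, H₀ = 1.8935 rad.
Bracket: H₀ sin φ sin δ + cos φ cos δ sin H₀ = 1.8935×0.82314×0.21373 + 0.56784×0.97689×0.94838 = 0.333123 + 0.526083 = 0.859206.
Q̄ = (S₀/π) × [bracket] = (1361/π) × 0.859206 = 372.23 W/m².
— Configuration B (φ=+74.9°):
Solar declination: sin δ = sin ε · sin λ_s = sin 23.44° × sin 171.3° = 0.06017, so δ = +3.450°.
cos H₀ = −tan(+74.9°) tan(+3.450°) = -0.2234, H₀ = 1.7961 rad.
Bracket: H₀ sin φ sin δ + cos φ cos δ sin H₀ = 1.7961×0.96547×0.06017 + 0.26050×0.99819×0.97473 = 0.104340 + 0.253458 = 0.357798.
Q̄ = (S₀/π) × [bracket] = (1361/π) × 0.357798 = 155.01 W/m².
Ratio Q̄_A / Q̄_B = 372.23 / 155.01 = 2.401.

Q̄_A / Q̄_B ≈ 2.40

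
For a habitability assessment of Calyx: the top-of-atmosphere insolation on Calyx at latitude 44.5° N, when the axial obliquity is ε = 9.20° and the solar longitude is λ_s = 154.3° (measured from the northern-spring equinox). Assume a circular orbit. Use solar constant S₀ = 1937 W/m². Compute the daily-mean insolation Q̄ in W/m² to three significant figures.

Solar declination: sin δ = sin ε · sin λ_s = sin 9.20° × sin 154.3° = 0.06933, so δ = +3.976°.
cos H₀ = −tan(+44.5°) tan(+3.976°) = -0.0683, H₀ = 1.6391 rad.
Bracket: H₀ sin φ sin δ + cos φ cos δ sin H₀ = 1.6391×0.70091×0.06933 + 0.71325×0.99759×0.99766 = 0.079651 + 0.709866 = 0.789517.
Q̄ = (S₀/π) × [bracket] = (1937/π) × 0.789517 = 486.8 W/m².

Q̄ ≈ 487 W/m²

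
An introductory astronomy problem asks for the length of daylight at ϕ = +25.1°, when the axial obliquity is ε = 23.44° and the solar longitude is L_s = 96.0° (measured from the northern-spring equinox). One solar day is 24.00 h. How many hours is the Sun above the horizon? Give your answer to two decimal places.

Solar declination: sin δ = sin ε · sin L_s = sin 23.44° × sin 96.0° = 0.39561, so δ = +23.304°.
cos h₀ = −tan ϕ · tan δ = −tan(+25.1°) × tan(+23.304°) = -0.2018, so h₀ = 1.7740 rad = 101.64°.
Daylight = 2h₀/(2π) × 24.00 h = (1.7740/π) × 24.00 = 13.55 h.

13.55 h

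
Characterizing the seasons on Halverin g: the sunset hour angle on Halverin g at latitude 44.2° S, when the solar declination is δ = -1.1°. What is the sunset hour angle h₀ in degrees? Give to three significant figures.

cos h₀ = −tan ϕ · tan δ = −tan(-44.2°) × tan(-1.100°) = -0.0187, so h₀ = 1.5895 rad = 91.07°.

h₀ = 91.1°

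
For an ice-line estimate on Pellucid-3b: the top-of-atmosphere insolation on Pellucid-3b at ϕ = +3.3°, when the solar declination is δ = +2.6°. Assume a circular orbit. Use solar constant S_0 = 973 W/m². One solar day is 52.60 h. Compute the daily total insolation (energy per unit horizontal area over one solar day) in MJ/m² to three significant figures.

cos h₀ = −tan(+3.3°) tan(+2.600°) = -0.0026, h₀ = 1.5734 rad.
Bracket: h₀ sin ϕ sin δ + cos ϕ cos δ sin h₀ = 1.5734×0.05756×0.04536 + 0.99834×0.99897×1.00000 = 0.004108 + 0.997312 = 1.001420.
Q̄ = (S_0/π) × [bracket] = (973/π) × 1.001420 = 310.16 W/m².
Daily total = Q̄ × 52.60 h × 3600 s/h = 310.16 × 52.60 × 3600 / 10⁶ = 58.73 MJ/m².

58.7 MJ/m²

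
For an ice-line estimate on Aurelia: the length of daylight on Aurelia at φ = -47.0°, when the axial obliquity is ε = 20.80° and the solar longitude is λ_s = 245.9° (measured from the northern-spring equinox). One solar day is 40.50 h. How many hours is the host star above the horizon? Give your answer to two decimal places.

25.10 h

Solar declination: sin δ = sin ε · sin λ_s = sin 20.80° × sin 245.9° = -0.32415, so δ = -18.914°.
cos H₀ = −tan φ · tan δ = −tan(-47.0°) × tan(-18.914°) = -0.3675, so H₀ = 1.9471 rad = 111.56°.
Daylight = 2H₀/(2π) × 40.50 h = (1.9471/π) × 40.50 = 25.10 h.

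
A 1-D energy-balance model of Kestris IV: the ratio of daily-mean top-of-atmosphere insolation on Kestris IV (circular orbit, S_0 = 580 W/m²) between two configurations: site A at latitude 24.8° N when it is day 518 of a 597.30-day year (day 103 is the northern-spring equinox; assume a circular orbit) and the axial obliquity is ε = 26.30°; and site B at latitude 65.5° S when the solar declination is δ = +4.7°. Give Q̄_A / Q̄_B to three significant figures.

Q̄_A / Q̄_B ≈ 1.88

— Configuration A (ϕ=+24.8°):
Solar longitude: L_s = 360° × (518 − 103)/597.30 = 250.126°.
sin δ = sin 26.30° × sin 250.126° = -0.41668, so δ = -24.625°.
cos h₀ = −tan(+24.8°) tan(-24.625°) = 0.2118, h₀ = 1.3574 rad.
Bracket: h₀ sin ϕ sin δ + cos ϕ cos δ sin h₀ = 1.3574×0.41945×-0.41668 + 0.90778×0.90905×0.97731 = -0.237242 + 0.806493 = 0.569251.
Q̄ = (S_0/π) × [bracket] = (580/π) × 0.569251 = 105.09 W/m².
— Configuration B (ϕ=-65.5°):
cos h₀ = −tan(-65.5°) tan(+4.700°) = 0.1804, h₀ = 1.3894 rad.
Bracket: h₀ sin ϕ sin δ + cos ϕ cos δ sin h₀ = 1.3894×-0.90996×0.08194 + 0.41469×0.99664×0.98359 = -0.103597 + 0.406514 = 0.302917.
Q̄ = (S_0/π) × [bracket] = (580/π) × 0.302917 = 55.924 W/m².
Ratio Q̄_A / Q̄_B = 105.09 / 55.924 = 1.879.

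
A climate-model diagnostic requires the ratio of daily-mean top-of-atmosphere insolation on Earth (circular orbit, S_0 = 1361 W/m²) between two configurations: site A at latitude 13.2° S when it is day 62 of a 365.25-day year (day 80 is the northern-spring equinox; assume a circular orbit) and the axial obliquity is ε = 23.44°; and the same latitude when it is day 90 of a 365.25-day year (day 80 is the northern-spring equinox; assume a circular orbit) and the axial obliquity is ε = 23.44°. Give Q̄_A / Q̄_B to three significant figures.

Q̄_A / Q̄_B ≈ 1.07

— Configuration A (ϕ=-13.2°):
Solar longitude: L_s = 360° × (62 − 80)/365.25 = -17.741°, i.e. -17.741° + 360° = 342.259°.
sin δ = sin 23.44° × sin 342.259° = -0.12121, so δ = -6.962°.
cos h₀ = −tan(-13.2°) tan(-6.962°) = -0.0286, h₀ = 1.5994 rad.
Bracket: h₀ sin ϕ sin δ + cos ϕ cos δ sin h₀ = 1.5994×-0.22835×-0.12121 + 0.97358×0.99263×0.99959 = 0.044269 + 0.966008 = 1.010277.
Q̄ = (S_0/π) × [bracket] = (1361/π) × 1.010277 = 437.67 W/m².
— Configuration B (ϕ=-13.2°):
Solar longitude: L_s = 360° × (90 − 80)/365.25 = 9.856°.
sin δ = sin 23.44° × sin 9.856° = 0.06809, so δ = +3.904°.
cos h₀ = −tan(-13.2°) tan(+3.904°) = 0.0160, h₀ = 1.5548 rad.
Bracket: h₀ sin ϕ sin δ + cos ϕ cos δ sin h₀ = 1.5548×-0.22835×0.06809 + 0.97358×0.99768×0.99987 = -0.024175 + 0.971195 = 0.947020.
Q̄ = (S_0/π) × [bracket] = (1361/π) × 0.947020 = 410.27 W/m².
Ratio Q̄_A / Q̄_B = 437.67 / 410.27 = 1.067.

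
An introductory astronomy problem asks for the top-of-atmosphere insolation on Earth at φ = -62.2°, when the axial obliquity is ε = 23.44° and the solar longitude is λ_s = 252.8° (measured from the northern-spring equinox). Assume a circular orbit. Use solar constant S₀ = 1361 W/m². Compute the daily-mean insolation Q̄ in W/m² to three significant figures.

Q̄ ≈ 476 W/m²

Solar declination: sin δ = sin ε · sin λ_s = sin 23.44° × sin 252.8° = -0.38000, so δ = -22.334°.
cos H₀ = −tan(-62.2°) tan(-22.334°) = -0.7792, H₀ = 2.4642 rad.
Bracket: H₀ sin φ sin δ + cos φ cos δ sin H₀ = 2.4642×-0.88458×-0.38000 + 0.46639×0.92499×0.62680 = 0.828317 + 0.270405 = 1.098722.
Q̄ = (S₀/π) × [bracket] = (1361/π) × 1.098722 = 476.0 W/m².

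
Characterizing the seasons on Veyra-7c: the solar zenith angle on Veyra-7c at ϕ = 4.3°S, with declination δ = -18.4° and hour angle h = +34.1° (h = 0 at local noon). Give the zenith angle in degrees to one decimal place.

θ_z = 36.2°

cos θ_z = sin ϕ sin δ + cos ϕ cos δ cos h = 0.023667 + 0.783515 = 0.807182.
θ_z = arccos(0.807182) = 36.2°.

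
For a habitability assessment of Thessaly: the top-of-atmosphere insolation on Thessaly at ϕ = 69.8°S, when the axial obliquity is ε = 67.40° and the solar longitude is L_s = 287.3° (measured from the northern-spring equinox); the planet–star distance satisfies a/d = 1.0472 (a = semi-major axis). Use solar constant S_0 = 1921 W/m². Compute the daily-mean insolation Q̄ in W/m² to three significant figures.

Solar declination: sin δ = sin ε · sin L_s = sin 67.40° × sin 287.3° = -0.88144, so δ = -61.817°.
cos h₀ = −tan(-69.8°) tan(-61.817°) = -5.0725 ≤ −1 ⇒ polar day, h₀ = π.
Bracket: h₀ sin ϕ sin δ + cos ϕ cos δ sin h₀ = 3.1416×-0.93849×-0.88144 + 0.34530×0.47229×0.00000 = 2.598803 + 0.000000 = 2.598803.
Inverse-square distance factor (a/d)² = 1.0472² = 1.096628.
Q̄ = (S_0/π) × 1.096628 × [bracket] = (1921/π) × 1.096628 × 2.598803 = 1743 W/m².

Q̄ ≈ 1.74e+03 W/m²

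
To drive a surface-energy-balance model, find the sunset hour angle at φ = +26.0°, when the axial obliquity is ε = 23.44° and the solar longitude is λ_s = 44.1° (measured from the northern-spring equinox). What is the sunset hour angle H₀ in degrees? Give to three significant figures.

H₀ = 98.1°

Solar declination: sin δ = sin ε · sin λ_s = sin 23.44° × sin 44.1° = 0.27683, so δ = +16.071°.
cos H₀ = −tan φ · tan δ = −tan(+26.0°) × tan(+16.071°) = -0.1405, so H₀ = 1.7118 rad = 98.08°.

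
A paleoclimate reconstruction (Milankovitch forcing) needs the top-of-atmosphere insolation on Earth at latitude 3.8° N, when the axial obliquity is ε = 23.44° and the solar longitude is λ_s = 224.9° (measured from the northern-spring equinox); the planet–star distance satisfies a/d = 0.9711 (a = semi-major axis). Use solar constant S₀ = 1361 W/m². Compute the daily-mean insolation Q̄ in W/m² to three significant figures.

Q̄ ≈ 379 W/m²

Solar declination: sin δ = sin ε · sin λ_s = sin 23.44° × sin 224.9° = -0.28079, so δ = -16.307°.
cos H₀ = −tan(+3.8°) tan(-16.307°) = 0.0194, H₀ = 1.5514 rad.
Bracket: H₀ sin φ sin δ + cos φ cos δ sin H₀ = 1.5514×0.06627×-0.28079 + 0.99780×0.95977×0.99981 = -0.028868 + 0.957477 = 0.928609.
Inverse-square distance factor (a/d)² = 0.9711² = 0.943035.
Q̄ = (S₀/π) × 0.943035 × [bracket] = (1361/π) × 0.943035 × 0.928609 = 379.4 W/m².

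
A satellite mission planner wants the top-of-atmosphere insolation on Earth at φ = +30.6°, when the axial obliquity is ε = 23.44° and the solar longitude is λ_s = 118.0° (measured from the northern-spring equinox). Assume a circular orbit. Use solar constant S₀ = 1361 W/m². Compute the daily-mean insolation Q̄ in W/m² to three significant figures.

Solar declination: sin δ = sin ε · sin λ_s = sin 23.44° × sin 118.0° = 0.35123, so δ = +20.562°.
cos H₀ = −tan(+30.6°) tan(+20.562°) = -0.2218, H₀ = 1.7945 rad.
Bracket: H₀ sin φ sin δ + cos φ cos δ sin H₀ = 1.7945×0.50904×0.35123 + 0.86074×0.93629×0.97508 = 0.320839 + 0.785819 = 1.106658.
Q̄ = (S₀/π) × [bracket] = (1361/π) × 1.106658 = 479.4 W/m².

Q̄ ≈ 479 W/m²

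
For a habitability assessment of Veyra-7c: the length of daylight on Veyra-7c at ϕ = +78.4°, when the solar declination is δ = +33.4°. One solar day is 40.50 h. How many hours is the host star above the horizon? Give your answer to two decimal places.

Sunrise equation: cos h₀ = −tan ϕ · tan δ = -3.2122 ≤ −1, so the host star never sets (polar day) and h₀ = π.
Daylight = 2h₀/(2π) × 40.50 h = (3.1416/π) × 40.50 = 40.50 h.

40.50 h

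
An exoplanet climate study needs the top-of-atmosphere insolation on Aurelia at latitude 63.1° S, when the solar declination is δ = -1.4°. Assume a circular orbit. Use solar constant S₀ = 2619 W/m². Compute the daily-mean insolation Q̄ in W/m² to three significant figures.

Q̄ ≈ 406 W/m²

cos H₀ = −tan(-63.1°) tan(-1.400°) = -0.0482, H₀ = 1.6190 rad.
Bracket: H₀ sin φ sin δ + cos φ cos δ sin H₀ = 1.6190×-0.89180×-0.02443 + 0.45243×0.99970×0.99884 = 0.035273 + 0.451770 = 0.487043.
Q̄ = (S₀/π) × [bracket] = (2619/π) × 0.487043 = 406.0 W/m².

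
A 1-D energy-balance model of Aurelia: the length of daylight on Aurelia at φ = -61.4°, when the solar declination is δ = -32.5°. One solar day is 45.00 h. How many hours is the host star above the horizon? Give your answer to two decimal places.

Sunrise equation: cos H₀ = −tan φ · tan δ = -1.1685 ≤ −1, so the host star never sets (polar day) and H₀ = π.
Daylight = 2H₀/(2π) × 45.00 h = (3.1416/π) × 45.00 = 45.00 h.

45.00 h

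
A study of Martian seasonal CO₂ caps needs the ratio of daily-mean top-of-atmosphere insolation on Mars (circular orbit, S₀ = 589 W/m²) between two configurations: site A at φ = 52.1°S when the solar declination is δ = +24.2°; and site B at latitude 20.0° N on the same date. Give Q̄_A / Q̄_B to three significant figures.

— Configuration A (φ=-52.1°):
cos H₀ = −tan(-52.1°) tan(+24.200°) = 0.5773, H₀ = 0.9554 rad.
Bracket: H₀ sin φ sin δ + cos φ cos δ sin H₀ = 0.9554×-0.78908×0.40992 + 0.61429×0.91212×0.81653 = -0.309033 + 0.457507 = 0.148474.
Q̄ = (S₀/π) × [bracket] = (589/π) × 0.148474 = 27.837 W/m².
— Configuration B (φ=+20.0°):
cos H₀ = −tan(+20.0°) tan(+24.200°) = -0.1636, H₀ = 1.7351 rad.
Bracket: H₀ sin φ sin δ + cos φ cos δ sin H₀ = 1.7351×0.34202×0.40992 + 0.93969×0.91212×0.98653 = 0.243262 + 0.845565 = 1.088827.
Q̄ = (S₀/π) × [bracket] = (589/π) × 1.088827 = 204.14 W/m².
Ratio Q̄_A / Q̄_B = 27.837 / 204.14 = 0.1364.

Q̄_A / Q̄_B ≈ 0.136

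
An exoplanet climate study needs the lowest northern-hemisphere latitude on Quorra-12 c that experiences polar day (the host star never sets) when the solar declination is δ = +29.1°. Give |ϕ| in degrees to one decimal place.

Polar day requires cos h₀ = −tan ϕ tan δ ≤ −1, i.e. tan ϕ tan δ ≥ 1.
The boundary is |tan ϕ| · |tan δ| = 1, so |ϕ| = 90° − |δ| = 90° − 29.1° = 60.9° in the northern hemisphere.

|ϕ| = 60.9°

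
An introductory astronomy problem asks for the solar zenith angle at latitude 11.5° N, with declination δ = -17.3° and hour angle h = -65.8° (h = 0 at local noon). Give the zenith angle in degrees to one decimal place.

θ_z = 71.1°

cos θ_z = sin φ sin δ + cos φ cos δ cos h = -0.059287 + 0.383521 = 0.324234.
θ_z = arccos(0.324234) = 71.1°.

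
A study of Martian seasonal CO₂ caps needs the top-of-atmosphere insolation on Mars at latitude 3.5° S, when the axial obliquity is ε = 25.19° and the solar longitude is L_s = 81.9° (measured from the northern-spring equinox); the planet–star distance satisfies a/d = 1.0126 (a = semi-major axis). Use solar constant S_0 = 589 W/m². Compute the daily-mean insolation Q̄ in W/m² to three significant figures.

Q̄ ≈ 166 W/m²

Solar declination: sin δ = sin ε · sin L_s = sin 25.19° × sin 81.9° = 0.42138, so δ = +24.921°.
cos h₀ = −tan(-3.5°) tan(+24.921°) = 0.0284, h₀ = 1.5424 rad.
Bracket: h₀ sin ϕ sin δ + cos ϕ cos δ sin h₀ = 1.5424×-0.06105×0.42138 + 0.99813×0.90689×0.99960 = -0.039679 + 0.904832 = 0.865153.
Inverse-square distance factor (a/d)² = 1.0126² = 1.025359.
Q̄ = (S_0/π) × 1.025359 × [bracket] = (589/π) × 1.025359 × 0.865153 = 166.3 W/m².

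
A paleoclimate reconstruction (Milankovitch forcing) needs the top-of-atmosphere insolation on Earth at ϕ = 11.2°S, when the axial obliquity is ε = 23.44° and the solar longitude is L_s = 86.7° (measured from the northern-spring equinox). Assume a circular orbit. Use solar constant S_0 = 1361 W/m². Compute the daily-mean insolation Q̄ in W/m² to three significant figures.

Solar declination: sin δ = sin ε · sin L_s = sin 23.44° × sin 86.7° = 0.39713, so δ = +23.399°.
cos h₀ = −tan(-11.2°) tan(+23.399°) = 0.0857, h₀ = 1.4850 rad.
Bracket: h₀ sin ϕ sin δ + cos ϕ cos δ sin h₀ = 1.4850×-0.19423×0.39713 + 0.98096×0.91776×0.99632 = -0.114545 + 0.896973 = 0.782428.
Q̄ = (S_0/π) × [bracket] = (1361/π) × 0.782428 = 339.0 W/m².

Q̄ ≈ 339 W/m²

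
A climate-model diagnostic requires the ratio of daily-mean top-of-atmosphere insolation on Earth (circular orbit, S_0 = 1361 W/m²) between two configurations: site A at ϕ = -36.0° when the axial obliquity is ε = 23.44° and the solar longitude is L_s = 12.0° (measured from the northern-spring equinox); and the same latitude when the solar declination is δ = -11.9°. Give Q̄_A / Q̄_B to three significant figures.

Q̄_A / Q̄_B ≈ 0.738

— Configuration A (ϕ=-36.0°):
Solar declination: sin δ = sin ε · sin L_s = sin 23.44° × sin 12.0° = 0.08270, so δ = +4.744°.
cos h₀ = −tan(-36.0°) tan(+4.744°) = 0.0603, h₀ = 1.5105 rad.
Bracket: h₀ sin ϕ sin δ + cos ϕ cos δ sin h₀ = 1.5105×-0.58779×0.08270 + 0.80902×0.99657×0.99818 = -0.073426 + 0.804778 = 0.731352.
Q̄ = (S_0/π) × [bracket] = (1361/π) × 0.731352 = 316.84 W/m².
— Configuration B (ϕ=-36.0°):
cos h₀ = −tan(-36.0°) tan(-11.900°) = -0.1531, h₀ = 1.7245 rad.
Bracket: h₀ sin ϕ sin δ + cos ϕ cos δ sin h₀ = 1.7245×-0.58779×-0.20620 + 0.80902×0.97851×0.98821 = 0.209013 + 0.782301 = 0.991314.
Q̄ = (S_0/π) × [bracket] = (1361/π) × 0.991314 = 429.46 W/m².
Ratio Q̄_A / Q̄_B = 316.84 / 429.46 = 0.7378.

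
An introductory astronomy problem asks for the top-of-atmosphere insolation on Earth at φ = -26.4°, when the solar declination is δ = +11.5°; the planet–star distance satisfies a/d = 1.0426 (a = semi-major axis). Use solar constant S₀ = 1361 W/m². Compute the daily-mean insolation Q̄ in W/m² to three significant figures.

cos H₀ = −tan(-26.4°) tan(+11.500°) = 0.1010, H₀ = 1.4696 rad.
Bracket: H₀ sin φ sin δ + cos φ cos δ sin H₀ = 1.4696×-0.44464×0.19937 + 0.89571×0.97992×0.99489 = -0.130277 + 0.873239 = 0.742962.
Inverse-square distance factor (a/d)² = 1.0426² = 1.087015.
Q̄ = (S₀/π) × 1.087015 × [bracket] = (1361/π) × 1.087015 × 0.742962 = 349.9 W/m².

Q̄ ≈ 350 W/m²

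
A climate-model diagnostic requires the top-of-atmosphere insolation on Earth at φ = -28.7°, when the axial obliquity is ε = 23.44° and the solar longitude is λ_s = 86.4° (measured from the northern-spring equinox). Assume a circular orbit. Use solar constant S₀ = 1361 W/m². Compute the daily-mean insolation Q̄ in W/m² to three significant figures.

Solar declination: sin δ = sin ε · sin λ_s = sin 23.44° × sin 86.4° = 0.39700, so δ = +23.391°.
cos H₀ = −tan(-28.7°) tan(+23.391°) = 0.2368, H₀ = 1.3317 rad.
Bracket: H₀ sin φ sin δ + cos φ cos δ sin H₀ = 1.3317×-0.48022×0.39700 + 0.87715×0.91782×0.97155 = -0.253885 + 0.782162 = 0.528277.
Q̄ = (S₀/π) × [bracket] = (1361/π) × 0.528277 = 228.9 W/m².

Q̄ ≈ 229 W/m²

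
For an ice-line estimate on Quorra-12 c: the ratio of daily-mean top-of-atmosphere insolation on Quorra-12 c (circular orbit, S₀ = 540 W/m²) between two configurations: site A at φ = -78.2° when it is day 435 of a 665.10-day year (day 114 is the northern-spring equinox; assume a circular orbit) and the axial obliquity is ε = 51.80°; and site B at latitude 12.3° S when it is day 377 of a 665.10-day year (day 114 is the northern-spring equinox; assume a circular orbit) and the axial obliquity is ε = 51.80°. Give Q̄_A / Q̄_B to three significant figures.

Q̄_A / Q̄_B ≈ 0.128

— Configuration A (φ=-78.2°):
Solar longitude: λ_s = 360° × (435 − 114)/665.10 = 173.748°.
sin δ = sin 51.80° × sin 173.748° = 0.08558, so δ = +4.909°.
cos H₀ = −tan(-78.2°) tan(+4.909°) = 0.4111, H₀ = 1.1471 rad.
Bracket: H₀ sin φ sin δ + cos φ cos δ sin H₀ = 1.1471×-0.97887×0.08558 + 0.20450×0.99633×0.91157 = -0.096095 + 0.185732 = 0.089637.
Q̄ = (S₀/π) × [bracket] = (540/π) × 0.089637 = 15.407 W/m².
— Configuration B (φ=-12.3°):
Solar longitude: λ_s = 360° × (377 − 114)/665.10 = 142.355°.
sin δ = sin 51.80° × sin 142.355° = 0.47998, so δ = +28.684°.
cos H₀ = −tan(-12.3°) tan(+28.684°) = 0.1193, H₀ = 1.4512 rad.
Bracket: H₀ sin φ sin δ + cos φ cos δ sin H₀ = 1.4512×-0.21303×0.47998 + 0.97705×0.87728×0.99286 = -0.148385 + 0.851026 = 0.702641.
Q̄ = (S₀/π) × [bracket] = (540/π) × 0.702641 = 120.78 W/m².
Ratio Q̄_A / Q̄_B = 15.407 / 120.78 = 0.1276.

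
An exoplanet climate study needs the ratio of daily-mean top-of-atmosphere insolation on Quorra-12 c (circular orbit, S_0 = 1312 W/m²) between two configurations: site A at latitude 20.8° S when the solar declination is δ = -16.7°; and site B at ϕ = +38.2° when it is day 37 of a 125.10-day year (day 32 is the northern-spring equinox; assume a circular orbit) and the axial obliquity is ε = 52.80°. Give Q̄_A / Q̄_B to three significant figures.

Q̄_A / Q̄_B ≈ 1.09

— Configuration A (ϕ=-20.8°):
cos h₀ = −tan(-20.8°) tan(-16.700°) = -0.1140, h₀ = 1.6850 rad.
Bracket: h₀ sin ϕ sin δ + cos ϕ cos δ sin h₀ = 1.6850×-0.35511×-0.28736 + 0.93483×0.95782×0.99348 = 0.171945 + 0.889561 = 1.061506.
Q̄ = (S_0/π) × [bracket] = (1312/π) × 1.061506 = 443.31 W/m².
— Configuration B (ϕ=+38.2°):
Solar longitude: L_s = 360° × (37 − 32)/125.10 = 14.388°.
sin δ = sin 52.80° × sin 14.388° = 0.19793, so δ = +11.416°.
cos h₀ = −tan(+38.2°) tan(+11.416°) = -0.1589, h₀ = 1.7304 rad.
Bracket: h₀ sin ϕ sin δ + cos ϕ cos δ sin h₀ = 1.7304×0.61841×0.19793 + 0.78586×0.98022×0.98729 = 0.211804 + 0.760525 = 0.972329.
Q̄ = (S_0/π) × [bracket] = (1312/π) × 0.972329 = 406.07 W/m².
Ratio Q̄_A / Q̄_B = 443.31 / 406.07 = 1.092.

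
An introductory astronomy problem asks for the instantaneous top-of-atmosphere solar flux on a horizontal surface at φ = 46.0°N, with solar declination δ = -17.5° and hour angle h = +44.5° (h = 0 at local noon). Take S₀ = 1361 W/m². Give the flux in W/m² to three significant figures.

349 W/m²

cos θ_z = sin φ sin δ + cos φ cos δ cos h = -0.216310 + 0.472534 = 0.256224.
Flux = S₀ · cos θ_z = 1361 × 0.256224 = 348.7 W/m².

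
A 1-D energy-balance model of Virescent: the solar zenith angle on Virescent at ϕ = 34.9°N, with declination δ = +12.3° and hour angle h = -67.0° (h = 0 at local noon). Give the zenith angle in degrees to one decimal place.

θ_z = 64.2°

cos θ_z = sin ϕ sin δ + cos ϕ cos δ cos h = 0.121884 + 0.313103 = 0.434987.
θ_z = arccos(0.434987) = 64.2°.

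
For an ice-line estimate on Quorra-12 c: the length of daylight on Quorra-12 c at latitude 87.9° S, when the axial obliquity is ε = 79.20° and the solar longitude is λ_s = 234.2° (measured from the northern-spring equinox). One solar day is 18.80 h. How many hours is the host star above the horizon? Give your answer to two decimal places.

Solar declination: sin δ = sin ε · sin λ_s = sin 79.20° × sin 234.2° = -0.79670, so δ = -52.816°.
Sunrise equation: cos H₀ = −tan φ · tan δ = -35.9496 ≤ −1, so the host star never sets (polar day) and H₀ = π.
Daylight = 2H₀/(2π) × 18.80 h = (3.1416/π) × 18.80 = 18.80 h.

18.80 h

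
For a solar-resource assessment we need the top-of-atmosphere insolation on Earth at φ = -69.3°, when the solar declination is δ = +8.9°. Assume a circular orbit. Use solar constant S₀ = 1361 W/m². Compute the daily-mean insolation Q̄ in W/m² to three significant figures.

Q̄ ≈ 66.0 W/m²

cos H₀ = −tan(-69.3°) tan(+8.900°) = 0.4144, H₀ = 1.1435 rad.
Bracket: H₀ sin φ sin δ + cos φ cos δ sin H₀ = 1.1435×-0.93544×0.15471 + 0.35347×0.98796×0.91009 = -0.165490 + 0.317816 = 0.152326.
Q̄ = (S₀/π) × [bracket] = (1361/π) × 0.152326 = 65.99 W/m².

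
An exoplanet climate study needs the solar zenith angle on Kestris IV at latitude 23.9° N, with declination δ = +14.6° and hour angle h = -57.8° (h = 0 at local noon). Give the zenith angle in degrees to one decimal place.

cos θ_z = sin ϕ sin δ + cos ϕ cos δ cos h = 0.102124 + 0.471453 = 0.573577.
θ_z = arccos(0.573577) = 55.0°.

θ_z = 55.0°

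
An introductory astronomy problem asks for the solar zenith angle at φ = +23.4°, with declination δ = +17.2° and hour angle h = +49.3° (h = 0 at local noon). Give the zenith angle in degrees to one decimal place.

θ_z = 46.4°

cos θ_z = sin φ sin δ + cos φ cos δ cos h = 0.117440 + 0.571702 = 0.689142.
θ_z = arccos(0.689142) = 46.4°.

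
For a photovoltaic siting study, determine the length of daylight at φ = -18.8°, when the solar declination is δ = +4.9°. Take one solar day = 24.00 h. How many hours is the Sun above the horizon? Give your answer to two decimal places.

11.78 h

cos H₀ = −tan φ · tan δ = −tan(-18.8°) × tan(+4.900°) = 0.0292, so H₀ = 1.5416 rad = 88.33°.
Daylight = 2H₀/(2π) × 24.00 h = (1.5416/π) × 24.00 = 11.78 h.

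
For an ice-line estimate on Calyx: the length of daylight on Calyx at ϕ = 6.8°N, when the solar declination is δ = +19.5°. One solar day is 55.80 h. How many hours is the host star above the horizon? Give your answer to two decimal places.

cos h₀ = −tan ϕ · tan δ = −tan(+6.8°) × tan(+19.500°) = -0.0422, so h₀ = 1.6130 rad = 92.42°.
Daylight = 2h₀/(2π) × 55.80 h = (1.6130/π) × 55.80 = 28.65 h.

28.65 h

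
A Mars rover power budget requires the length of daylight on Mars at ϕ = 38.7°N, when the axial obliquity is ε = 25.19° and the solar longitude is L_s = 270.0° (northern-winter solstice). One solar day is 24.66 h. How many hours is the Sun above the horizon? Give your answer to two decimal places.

Solar declination: sin δ = sin ε · sin L_s = sin 25.19° × sin 270.0° = -0.42562, so δ = -25.190°.
cos h₀ = −tan ϕ · tan δ = −tan(+38.7°) × tan(-25.190°) = 0.3768, so h₀ = 1.1844 rad = 67.86°.
Daylight = 2h₀/(2π) × 24.66 h = (1.1844/π) × 24.66 = 9.30 h.

9.30 h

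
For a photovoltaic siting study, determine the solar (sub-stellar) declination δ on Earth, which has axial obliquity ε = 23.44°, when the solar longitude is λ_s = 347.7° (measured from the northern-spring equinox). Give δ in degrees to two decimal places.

sin δ = sin ε · sin λ_s = sin 23.44° × sin 347.7° = -0.084741.
δ = arcsin(-0.084741) = -4.86°.

δ = -4.86°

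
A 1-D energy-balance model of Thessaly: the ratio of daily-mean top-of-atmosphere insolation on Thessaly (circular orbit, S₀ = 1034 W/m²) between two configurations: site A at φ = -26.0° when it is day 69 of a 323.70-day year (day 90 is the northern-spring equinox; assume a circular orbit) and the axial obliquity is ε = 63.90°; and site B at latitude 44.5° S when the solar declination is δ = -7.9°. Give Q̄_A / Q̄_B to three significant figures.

Q̄_A / Q̄_B ≈ 1.27

— Configuration A (φ=-26.0°):
Solar longitude: λ_s = 360° × (69 − 90)/323.70 = -23.355°, i.e. -23.355° + 360° = 336.645°.
sin δ = sin 63.90° × sin 336.645° = -0.35600, so δ = -20.855°.
cos H₀ = −tan(-26.0°) tan(-20.855°) = -0.1858, H₀ = 1.7577 rad.
Bracket: H₀ sin φ sin δ + cos φ cos δ sin H₀ = 1.7577×-0.43837×-0.35600 + 0.89879×0.93449×0.98259 = 0.274306 + 0.825287 = 1.099593.
Q̄ = (S₀/π) × [bracket] = (1034/π) × 1.099593 = 361.91 W/m².
— Configuration B (φ=-44.5°):
cos H₀ = −tan(-44.5°) tan(-7.900°) = -0.1364, H₀ = 1.7076 rad.
Bracket: H₀ sin φ sin δ + cos φ cos δ sin H₀ = 1.7076×-0.70091×-0.13744 + 0.71325×0.99051×0.99066 = 0.164498 + 0.699883 = 0.864381.
Q̄ = (S₀/π) × [bracket] = (1034/π) × 0.864381 = 284.50 W/m².
Ratio Q̄_A / Q̄_B = 361.91 / 284.50 = 1.272.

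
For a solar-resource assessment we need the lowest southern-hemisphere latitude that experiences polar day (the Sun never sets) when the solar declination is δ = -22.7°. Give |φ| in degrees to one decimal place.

|φ| = 67.3°

Polar day requires cos H₀ = −tan φ tan δ ≤ −1, i.e. tan φ tan δ ≥ 1.
The boundary is |tan φ| · |tan δ| = 1, so |φ| = 90° − |δ| = 90° − 22.7° = 67.3° in the southern hemisphere.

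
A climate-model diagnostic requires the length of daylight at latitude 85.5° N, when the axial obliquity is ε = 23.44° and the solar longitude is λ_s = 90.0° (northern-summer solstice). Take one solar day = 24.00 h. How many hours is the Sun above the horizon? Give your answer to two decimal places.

Solar declination: sin δ = sin ε · sin λ_s = sin 23.44° × sin 90.0° = 0.39779, so δ = +23.440°.
Sunrise equation: cos H₀ = −tan φ · tan δ = -5.5090 ≤ −1, so the Sun never sets (polar day) and H₀ = π.
Daylight = 2H₀/(2π) × 24.00 h = (3.1416/π) × 24.00 = 24.00 h.

24.00 h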